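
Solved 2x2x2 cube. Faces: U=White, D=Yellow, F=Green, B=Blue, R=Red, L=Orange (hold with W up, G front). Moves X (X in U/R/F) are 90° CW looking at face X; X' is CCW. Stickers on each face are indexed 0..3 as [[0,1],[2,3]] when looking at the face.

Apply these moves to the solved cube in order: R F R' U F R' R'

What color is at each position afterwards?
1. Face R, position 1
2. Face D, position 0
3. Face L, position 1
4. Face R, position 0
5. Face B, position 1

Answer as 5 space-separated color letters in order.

After move 1 (R): R=RRRR U=WGWG F=GYGY D=YBYB B=WBWB
After move 2 (F): F=GGYY U=WGOO R=WRGR D=RRYB L=OYOB
After move 3 (R'): R=RRWG U=WWOW F=GGYO D=RGYY B=BBRB
After move 4 (U): U=OWWW F=RRYO R=BBWG B=OYRB L=GGOB
After move 5 (F): F=YROR U=OWBG R=WBWG D=WBYY L=GROG
After move 6 (R'): R=BGWW U=ORBO F=YWOG D=WRYR B=YYBB
After move 7 (R'): R=GWBW U=OBBY F=YROO D=WWYG B=RYRB
Query 1: R[1] = W
Query 2: D[0] = W
Query 3: L[1] = R
Query 4: R[0] = G
Query 5: B[1] = Y

Answer: W W R G Y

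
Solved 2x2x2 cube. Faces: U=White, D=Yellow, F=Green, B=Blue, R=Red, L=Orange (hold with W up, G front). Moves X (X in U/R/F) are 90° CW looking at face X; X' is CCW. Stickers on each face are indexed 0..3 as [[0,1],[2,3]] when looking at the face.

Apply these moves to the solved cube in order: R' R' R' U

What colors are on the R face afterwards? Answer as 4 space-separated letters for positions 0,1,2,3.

Answer: W B R R

Derivation:
After move 1 (R'): R=RRRR U=WBWB F=GWGW D=YGYG B=YBYB
After move 2 (R'): R=RRRR U=WYWY F=GBGB D=YWYW B=GBGB
After move 3 (R'): R=RRRR U=WGWG F=GYGY D=YBYB B=WBWB
After move 4 (U): U=WWGG F=RRGY R=WBRR B=OOWB L=GYOO
Query: R face = WBRR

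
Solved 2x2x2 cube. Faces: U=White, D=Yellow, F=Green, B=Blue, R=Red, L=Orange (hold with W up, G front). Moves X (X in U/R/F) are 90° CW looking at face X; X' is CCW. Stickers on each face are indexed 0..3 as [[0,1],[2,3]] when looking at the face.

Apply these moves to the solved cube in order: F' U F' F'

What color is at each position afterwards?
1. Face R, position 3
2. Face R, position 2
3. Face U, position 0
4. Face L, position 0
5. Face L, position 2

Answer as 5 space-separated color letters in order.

After move 1 (F'): F=GGGG U=WWRR R=YRYR D=OOYY L=OWOW
After move 2 (U): U=RWRW F=YRGG R=BBYR B=OWBB L=GGOW
After move 3 (F'): F=RGYG U=RWBY R=OBOR D=GWYY L=GWOR
After move 4 (F'): F=GGRY U=RWOO R=WBGR D=WRYY L=GYOB
Query 1: R[3] = R
Query 2: R[2] = G
Query 3: U[0] = R
Query 4: L[0] = G
Query 5: L[2] = O

Answer: R G R G O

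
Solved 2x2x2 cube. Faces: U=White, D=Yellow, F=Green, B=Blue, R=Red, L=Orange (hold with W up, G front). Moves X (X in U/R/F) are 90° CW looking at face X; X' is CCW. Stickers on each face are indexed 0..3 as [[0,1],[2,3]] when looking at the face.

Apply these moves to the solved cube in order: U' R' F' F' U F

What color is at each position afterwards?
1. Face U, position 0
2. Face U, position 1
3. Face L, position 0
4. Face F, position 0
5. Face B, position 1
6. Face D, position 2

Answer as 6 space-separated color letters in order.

Answer: O W W W G Y

Derivation:
After move 1 (U'): U=WWWW F=OOGG R=GGRR B=RRBB L=BBOO
After move 2 (R'): R=GRGR U=WBWR F=OWGW D=YOYG B=YRYB
After move 3 (F'): F=WWOG U=WBGG R=ORYR D=BOYG L=BROW
After move 4 (F'): F=WGWO U=WBOY R=ORBR D=RWYG L=BGOG
After move 5 (U): U=OWYB F=ORWO R=YRBR B=BGYB L=WGOG
After move 6 (F): F=WOOR U=OWGG R=YRBR D=BYYG L=WROW
Query 1: U[0] = O
Query 2: U[1] = W
Query 3: L[0] = W
Query 4: F[0] = W
Query 5: B[1] = G
Query 6: D[2] = Y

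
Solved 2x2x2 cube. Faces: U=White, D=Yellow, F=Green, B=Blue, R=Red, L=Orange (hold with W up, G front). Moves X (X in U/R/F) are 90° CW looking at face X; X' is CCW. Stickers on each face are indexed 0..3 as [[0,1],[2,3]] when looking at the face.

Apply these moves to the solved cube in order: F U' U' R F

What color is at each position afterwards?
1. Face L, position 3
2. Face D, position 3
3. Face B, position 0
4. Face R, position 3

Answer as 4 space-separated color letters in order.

After move 1 (F): F=GGGG U=WWOO R=WRWR D=RRYY L=OYOY
After move 2 (U'): U=WOWO F=OYGG R=GGWR B=WRBB L=BBOY
After move 3 (U'): U=OOWW F=BBGG R=OYWR B=GGBB L=WROY
After move 4 (R): R=WORY U=OBWG F=BRGY D=RBYG B=WGOB
After move 5 (F): F=GBYR U=OBYR R=WOGY D=RWYG L=WROB
Query 1: L[3] = B
Query 2: D[3] = G
Query 3: B[0] = W
Query 4: R[3] = Y

Answer: B G W Y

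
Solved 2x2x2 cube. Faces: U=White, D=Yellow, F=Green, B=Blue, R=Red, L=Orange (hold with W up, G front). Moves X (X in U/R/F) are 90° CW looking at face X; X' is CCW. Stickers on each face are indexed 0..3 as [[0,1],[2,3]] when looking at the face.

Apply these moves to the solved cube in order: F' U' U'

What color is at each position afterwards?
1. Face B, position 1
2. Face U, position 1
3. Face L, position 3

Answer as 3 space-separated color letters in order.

After move 1 (F'): F=GGGG U=WWRR R=YRYR D=OOYY L=OWOW
After move 2 (U'): U=WRWR F=OWGG R=GGYR B=YRBB L=BBOW
After move 3 (U'): U=RRWW F=BBGG R=OWYR B=GGBB L=YROW
Query 1: B[1] = G
Query 2: U[1] = R
Query 3: L[3] = W

Answer: G R W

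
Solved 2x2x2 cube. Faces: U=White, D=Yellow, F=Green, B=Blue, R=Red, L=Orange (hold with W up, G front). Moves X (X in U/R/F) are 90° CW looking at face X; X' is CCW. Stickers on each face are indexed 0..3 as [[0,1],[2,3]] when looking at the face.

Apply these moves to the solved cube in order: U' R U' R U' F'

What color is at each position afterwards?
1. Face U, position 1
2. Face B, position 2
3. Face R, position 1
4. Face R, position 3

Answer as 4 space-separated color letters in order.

Answer: Y G B Y

Derivation:
After move 1 (U'): U=WWWW F=OOGG R=GGRR B=RRBB L=BBOO
After move 2 (R): R=RGRG U=WOWG F=OYGY D=YBYR B=WRWB
After move 3 (U'): U=OGWW F=BBGY R=OYRG B=RGWB L=WROO
After move 4 (R): R=ROGY U=OBWY F=BBGR D=YWYR B=WGGB
After move 5 (U'): U=BYOW F=WRGR R=BBGY B=ROGB L=WGOO
After move 6 (F'): F=RRWG U=BYBG R=WBYY D=GOYR L=WWOO
Query 1: U[1] = Y
Query 2: B[2] = G
Query 3: R[1] = B
Query 4: R[3] = Y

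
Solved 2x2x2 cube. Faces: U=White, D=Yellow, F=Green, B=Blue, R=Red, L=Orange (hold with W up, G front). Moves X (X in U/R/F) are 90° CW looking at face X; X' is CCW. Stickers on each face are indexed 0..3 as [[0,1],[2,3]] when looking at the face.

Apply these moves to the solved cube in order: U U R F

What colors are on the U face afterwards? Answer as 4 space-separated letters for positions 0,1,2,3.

After move 1 (U): U=WWWW F=RRGG R=BBRR B=OOBB L=GGOO
After move 2 (U): U=WWWW F=BBGG R=OORR B=GGBB L=RROO
After move 3 (R): R=RORO U=WBWG F=BYGY D=YBYG B=WGWB
After move 4 (F): F=GBYY U=WBOR R=WOGO D=RRYG L=RYOB
Query: U face = WBOR

Answer: W B O R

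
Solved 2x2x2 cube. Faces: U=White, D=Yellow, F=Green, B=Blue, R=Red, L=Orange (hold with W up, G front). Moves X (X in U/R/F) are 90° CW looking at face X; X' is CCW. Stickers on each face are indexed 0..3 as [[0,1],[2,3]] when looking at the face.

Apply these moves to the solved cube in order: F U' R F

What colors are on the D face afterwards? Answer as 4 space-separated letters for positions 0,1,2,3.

Answer: R W Y W

Derivation:
After move 1 (F): F=GGGG U=WWOO R=WRWR D=RRYY L=OYOY
After move 2 (U'): U=WOWO F=OYGG R=GGWR B=WRBB L=BBOY
After move 3 (R): R=WGRG U=WYWG F=ORGY D=RBYW B=OROB
After move 4 (F): F=GOYR U=WYYB R=WGGG D=RWYW L=BROB
Query: D face = RWYW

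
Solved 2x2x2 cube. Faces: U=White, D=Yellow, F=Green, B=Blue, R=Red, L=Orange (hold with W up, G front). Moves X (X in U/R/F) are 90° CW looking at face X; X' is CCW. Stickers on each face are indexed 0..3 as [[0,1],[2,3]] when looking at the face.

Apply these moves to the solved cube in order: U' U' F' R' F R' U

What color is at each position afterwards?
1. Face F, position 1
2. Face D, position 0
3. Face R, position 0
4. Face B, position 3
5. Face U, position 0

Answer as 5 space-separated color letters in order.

Answer: Y Y G B W

Derivation:
After move 1 (U'): U=WWWW F=OOGG R=GGRR B=RRBB L=BBOO
After move 2 (U'): U=WWWW F=BBGG R=OORR B=GGBB L=RROO
After move 3 (F'): F=BGBG U=WWOR R=YOYR D=ROYY L=RWOW
After move 4 (R'): R=ORYY U=WBOG F=BWBR D=RGYG B=YGOB
After move 5 (F): F=BBRW U=WBWW R=ORGY D=YOYG L=RROG
After move 6 (R'): R=RYOG U=WOWY F=BBRW D=YBYW B=GGOB
After move 7 (U): U=WWYO F=RYRW R=GGOG B=RROB L=BBOG
Query 1: F[1] = Y
Query 2: D[0] = Y
Query 3: R[0] = G
Query 4: B[3] = B
Query 5: U[0] = W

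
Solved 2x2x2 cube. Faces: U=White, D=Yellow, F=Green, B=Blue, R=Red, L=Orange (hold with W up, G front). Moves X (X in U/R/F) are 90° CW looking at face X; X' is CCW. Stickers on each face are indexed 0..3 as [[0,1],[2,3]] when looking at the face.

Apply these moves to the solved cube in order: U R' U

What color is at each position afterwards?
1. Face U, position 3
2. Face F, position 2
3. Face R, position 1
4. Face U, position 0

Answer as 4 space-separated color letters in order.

After move 1 (U): U=WWWW F=RRGG R=BBRR B=OOBB L=GGOO
After move 2 (R'): R=BRBR U=WBWO F=RWGW D=YRYG B=YOYB
After move 3 (U): U=WWOB F=BRGW R=YOBR B=GGYB L=RWOO
Query 1: U[3] = B
Query 2: F[2] = G
Query 3: R[1] = O
Query 4: U[0] = W

Answer: B G O W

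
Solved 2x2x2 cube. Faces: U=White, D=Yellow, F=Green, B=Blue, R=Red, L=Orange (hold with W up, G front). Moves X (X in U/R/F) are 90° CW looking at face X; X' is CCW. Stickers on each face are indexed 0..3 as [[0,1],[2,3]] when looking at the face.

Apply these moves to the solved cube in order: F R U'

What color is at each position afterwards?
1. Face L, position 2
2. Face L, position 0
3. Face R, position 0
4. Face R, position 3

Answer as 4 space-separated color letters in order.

After move 1 (F): F=GGGG U=WWOO R=WRWR D=RRYY L=OYOY
After move 2 (R): R=WWRR U=WGOG F=GRGY D=RBYB B=OBWB
After move 3 (U'): U=GGWO F=OYGY R=GRRR B=WWWB L=OBOY
Query 1: L[2] = O
Query 2: L[0] = O
Query 3: R[0] = G
Query 4: R[3] = R

Answer: O O G R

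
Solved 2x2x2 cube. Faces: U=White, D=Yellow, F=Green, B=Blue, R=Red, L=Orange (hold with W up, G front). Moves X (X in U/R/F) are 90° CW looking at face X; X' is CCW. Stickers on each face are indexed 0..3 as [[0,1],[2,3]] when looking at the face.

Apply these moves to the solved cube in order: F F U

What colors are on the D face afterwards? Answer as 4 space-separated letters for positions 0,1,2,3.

Answer: W W Y Y

Derivation:
After move 1 (F): F=GGGG U=WWOO R=WRWR D=RRYY L=OYOY
After move 2 (F): F=GGGG U=WWYY R=OROR D=WWYY L=OROR
After move 3 (U): U=YWYW F=ORGG R=BBOR B=ORBB L=GGOR
Query: D face = WWYY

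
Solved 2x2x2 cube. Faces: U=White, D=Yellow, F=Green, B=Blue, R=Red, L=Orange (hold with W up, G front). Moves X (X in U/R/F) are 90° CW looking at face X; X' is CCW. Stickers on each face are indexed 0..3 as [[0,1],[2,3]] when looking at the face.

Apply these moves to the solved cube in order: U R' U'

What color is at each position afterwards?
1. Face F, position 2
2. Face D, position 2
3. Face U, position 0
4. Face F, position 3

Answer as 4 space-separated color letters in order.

After move 1 (U): U=WWWW F=RRGG R=BBRR B=OOBB L=GGOO
After move 2 (R'): R=BRBR U=WBWO F=RWGW D=YRYG B=YOYB
After move 3 (U'): U=BOWW F=GGGW R=RWBR B=BRYB L=YOOO
Query 1: F[2] = G
Query 2: D[2] = Y
Query 3: U[0] = B
Query 4: F[3] = W

Answer: G Y B W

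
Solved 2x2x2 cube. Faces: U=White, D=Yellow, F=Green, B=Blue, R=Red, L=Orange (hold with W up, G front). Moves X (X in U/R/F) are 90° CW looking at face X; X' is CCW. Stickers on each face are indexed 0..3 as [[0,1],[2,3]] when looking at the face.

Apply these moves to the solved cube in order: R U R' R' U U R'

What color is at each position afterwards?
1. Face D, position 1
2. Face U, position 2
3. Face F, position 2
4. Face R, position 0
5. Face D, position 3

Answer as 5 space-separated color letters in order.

Answer: O B G Y O

Derivation:
After move 1 (R): R=RRRR U=WGWG F=GYGY D=YBYB B=WBWB
After move 2 (U): U=WWGG F=RRGY R=WBRR B=OOWB L=GYOO
After move 3 (R'): R=BRWR U=WWGO F=RWGG D=YRYY B=BOBB
After move 4 (R'): R=RRBW U=WBGB F=RWGO D=YWYG B=YORB
After move 5 (U): U=GWBB F=RRGO R=YOBW B=GYRB L=RWOO
After move 6 (U): U=BGBW F=YOGO R=GYBW B=RWRB L=RROO
After move 7 (R'): R=YWGB U=BRBR F=YGGW D=YOYO B=GWWB
Query 1: D[1] = O
Query 2: U[2] = B
Query 3: F[2] = G
Query 4: R[0] = Y
Query 5: D[3] = O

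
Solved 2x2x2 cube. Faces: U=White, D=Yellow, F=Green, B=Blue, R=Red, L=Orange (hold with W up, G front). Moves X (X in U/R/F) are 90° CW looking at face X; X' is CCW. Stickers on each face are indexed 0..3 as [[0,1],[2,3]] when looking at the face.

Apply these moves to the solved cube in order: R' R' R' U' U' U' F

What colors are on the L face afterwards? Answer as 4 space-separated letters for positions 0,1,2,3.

Answer: G Y O B

Derivation:
After move 1 (R'): R=RRRR U=WBWB F=GWGW D=YGYG B=YBYB
After move 2 (R'): R=RRRR U=WYWY F=GBGB D=YWYW B=GBGB
After move 3 (R'): R=RRRR U=WGWG F=GYGY D=YBYB B=WBWB
After move 4 (U'): U=GGWW F=OOGY R=GYRR B=RRWB L=WBOO
After move 5 (U'): U=GWGW F=WBGY R=OORR B=GYWB L=RROO
After move 6 (U'): U=WWGG F=RRGY R=WBRR B=OOWB L=GYOO
After move 7 (F): F=GRYR U=WWOY R=GBGR D=RWYB L=GYOB
Query: L face = GYOB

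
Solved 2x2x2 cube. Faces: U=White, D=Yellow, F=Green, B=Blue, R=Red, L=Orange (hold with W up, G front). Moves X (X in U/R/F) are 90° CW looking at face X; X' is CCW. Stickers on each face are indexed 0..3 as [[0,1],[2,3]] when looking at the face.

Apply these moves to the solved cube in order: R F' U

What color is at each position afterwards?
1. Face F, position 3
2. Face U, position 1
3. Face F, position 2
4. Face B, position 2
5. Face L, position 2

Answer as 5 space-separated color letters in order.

After move 1 (R): R=RRRR U=WGWG F=GYGY D=YBYB B=WBWB
After move 2 (F'): F=YYGG U=WGRR R=BRYR D=OOYB L=OGOW
After move 3 (U): U=RWRG F=BRGG R=WBYR B=OGWB L=YYOW
Query 1: F[3] = G
Query 2: U[1] = W
Query 3: F[2] = G
Query 4: B[2] = W
Query 5: L[2] = O

Answer: G W G W O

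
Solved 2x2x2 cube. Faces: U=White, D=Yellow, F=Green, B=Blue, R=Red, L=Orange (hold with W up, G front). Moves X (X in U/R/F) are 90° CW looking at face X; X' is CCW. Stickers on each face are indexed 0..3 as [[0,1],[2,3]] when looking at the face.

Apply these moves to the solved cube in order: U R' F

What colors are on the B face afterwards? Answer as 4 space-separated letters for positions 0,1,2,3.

After move 1 (U): U=WWWW F=RRGG R=BBRR B=OOBB L=GGOO
After move 2 (R'): R=BRBR U=WBWO F=RWGW D=YRYG B=YOYB
After move 3 (F): F=GRWW U=WBOG R=WROR D=BBYG L=GYOR
Query: B face = YOYB

Answer: Y O Y B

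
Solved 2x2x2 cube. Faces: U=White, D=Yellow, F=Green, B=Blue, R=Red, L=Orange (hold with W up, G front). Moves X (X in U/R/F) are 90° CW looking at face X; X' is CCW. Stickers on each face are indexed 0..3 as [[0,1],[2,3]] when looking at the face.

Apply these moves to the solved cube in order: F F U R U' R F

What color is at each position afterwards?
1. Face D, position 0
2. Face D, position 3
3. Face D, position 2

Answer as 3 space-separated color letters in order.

After move 1 (F): F=GGGG U=WWOO R=WRWR D=RRYY L=OYOY
After move 2 (F): F=GGGG U=WWYY R=OROR D=WWYY L=OROR
After move 3 (U): U=YWYW F=ORGG R=BBOR B=ORBB L=GGOR
After move 4 (R): R=OBRB U=YRYG F=OWGY D=WBYO B=WRWB
After move 5 (U'): U=RGYY F=GGGY R=OWRB B=OBWB L=WROR
After move 6 (R): R=ROBW U=RGYY F=GBGO D=WWYO B=YBGB
After move 7 (F): F=GGOB U=RGRR R=YOYW D=BRYO L=WWOW
Query 1: D[0] = B
Query 2: D[3] = O
Query 3: D[2] = Y

Answer: B O Y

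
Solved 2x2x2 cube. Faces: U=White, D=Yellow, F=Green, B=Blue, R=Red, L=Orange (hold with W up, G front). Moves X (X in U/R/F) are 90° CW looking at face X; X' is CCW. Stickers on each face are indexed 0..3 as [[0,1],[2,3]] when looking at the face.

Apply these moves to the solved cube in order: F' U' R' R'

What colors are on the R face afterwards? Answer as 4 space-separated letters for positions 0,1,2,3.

After move 1 (F'): F=GGGG U=WWRR R=YRYR D=OOYY L=OWOW
After move 2 (U'): U=WRWR F=OWGG R=GGYR B=YRBB L=BBOW
After move 3 (R'): R=GRGY U=WBWY F=ORGR D=OWYG B=YROB
After move 4 (R'): R=RYGG U=WOWY F=OBGY D=ORYR B=GRWB
Query: R face = RYGG

Answer: R Y G G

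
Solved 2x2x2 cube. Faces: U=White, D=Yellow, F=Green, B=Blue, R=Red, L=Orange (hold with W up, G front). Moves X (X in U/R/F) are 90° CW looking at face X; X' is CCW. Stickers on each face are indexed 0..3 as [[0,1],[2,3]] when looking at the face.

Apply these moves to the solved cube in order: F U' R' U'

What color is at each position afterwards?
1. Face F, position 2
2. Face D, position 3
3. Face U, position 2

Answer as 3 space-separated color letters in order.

Answer: G G W

Derivation:
After move 1 (F): F=GGGG U=WWOO R=WRWR D=RRYY L=OYOY
After move 2 (U'): U=WOWO F=OYGG R=GGWR B=WRBB L=BBOY
After move 3 (R'): R=GRGW U=WBWW F=OOGO D=RYYG B=YRRB
After move 4 (U'): U=BWWW F=BBGO R=OOGW B=GRRB L=YROY
Query 1: F[2] = G
Query 2: D[3] = G
Query 3: U[2] = W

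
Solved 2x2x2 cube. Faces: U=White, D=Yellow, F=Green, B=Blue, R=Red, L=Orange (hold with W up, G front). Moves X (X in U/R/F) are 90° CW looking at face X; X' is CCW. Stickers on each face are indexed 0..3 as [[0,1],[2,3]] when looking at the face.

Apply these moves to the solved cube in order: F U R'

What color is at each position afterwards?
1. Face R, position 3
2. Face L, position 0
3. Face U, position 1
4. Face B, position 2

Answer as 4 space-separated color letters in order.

Answer: W G B R

Derivation:
After move 1 (F): F=GGGG U=WWOO R=WRWR D=RRYY L=OYOY
After move 2 (U): U=OWOW F=WRGG R=BBWR B=OYBB L=GGOY
After move 3 (R'): R=BRBW U=OBOO F=WWGW D=RRYG B=YYRB
Query 1: R[3] = W
Query 2: L[0] = G
Query 3: U[1] = B
Query 4: B[2] = R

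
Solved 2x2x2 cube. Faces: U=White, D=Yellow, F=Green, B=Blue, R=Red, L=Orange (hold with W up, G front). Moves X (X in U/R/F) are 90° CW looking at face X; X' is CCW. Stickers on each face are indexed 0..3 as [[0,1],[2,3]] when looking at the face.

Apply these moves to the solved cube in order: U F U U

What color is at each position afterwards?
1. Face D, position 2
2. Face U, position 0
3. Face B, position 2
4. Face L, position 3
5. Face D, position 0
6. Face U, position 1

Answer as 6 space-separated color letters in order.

After move 1 (U): U=WWWW F=RRGG R=BBRR B=OOBB L=GGOO
After move 2 (F): F=GRGR U=WWOG R=WBWR D=RBYY L=GYOY
After move 3 (U): U=OWGW F=WBGR R=OOWR B=GYBB L=GROY
After move 4 (U): U=GOWW F=OOGR R=GYWR B=GRBB L=WBOY
Query 1: D[2] = Y
Query 2: U[0] = G
Query 3: B[2] = B
Query 4: L[3] = Y
Query 5: D[0] = R
Query 6: U[1] = O

Answer: Y G B Y R O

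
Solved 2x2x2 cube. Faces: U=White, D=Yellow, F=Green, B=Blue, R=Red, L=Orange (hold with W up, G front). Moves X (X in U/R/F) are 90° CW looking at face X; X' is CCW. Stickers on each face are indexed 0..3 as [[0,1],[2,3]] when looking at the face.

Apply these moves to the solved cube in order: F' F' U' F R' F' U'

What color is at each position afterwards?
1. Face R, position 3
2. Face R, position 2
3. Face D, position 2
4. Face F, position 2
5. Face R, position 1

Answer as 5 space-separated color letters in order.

After move 1 (F'): F=GGGG U=WWRR R=YRYR D=OOYY L=OWOW
After move 2 (F'): F=GGGG U=WWYY R=OROR D=WWYY L=OROR
After move 3 (U'): U=WYWY F=ORGG R=GGOR B=ORBB L=BBOR
After move 4 (F): F=GOGR U=WYRB R=WGYR D=OGYY L=BWOW
After move 5 (R'): R=GRWY U=WBRO F=GYGB D=OOYR B=YRGB
After move 6 (F'): F=YBGG U=WBGW R=OROY D=WWYR L=BOOR
After move 7 (U'): U=BWWG F=BOGG R=YBOY B=ORGB L=YROR
Query 1: R[3] = Y
Query 2: R[2] = O
Query 3: D[2] = Y
Query 4: F[2] = G
Query 5: R[1] = B

Answer: Y O Y G B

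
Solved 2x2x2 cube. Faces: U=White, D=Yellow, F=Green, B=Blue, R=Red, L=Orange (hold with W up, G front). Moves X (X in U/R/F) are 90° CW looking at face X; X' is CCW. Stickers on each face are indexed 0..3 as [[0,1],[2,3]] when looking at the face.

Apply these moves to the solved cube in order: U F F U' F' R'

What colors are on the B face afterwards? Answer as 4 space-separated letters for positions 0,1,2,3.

After move 1 (U): U=WWWW F=RRGG R=BBRR B=OOBB L=GGOO
After move 2 (F): F=GRGR U=WWOG R=WBWR D=RBYY L=GYOY
After move 3 (F): F=GGRR U=WWYY R=OBGR D=WWYY L=GROB
After move 4 (U'): U=WYWY F=GRRR R=GGGR B=OBBB L=OOOB
After move 5 (F'): F=RRGR U=WYGG R=WGWR D=OBYY L=OYOW
After move 6 (R'): R=GRWW U=WBGO F=RYGG D=ORYR B=YBBB
Query: B face = YBBB

Answer: Y B B B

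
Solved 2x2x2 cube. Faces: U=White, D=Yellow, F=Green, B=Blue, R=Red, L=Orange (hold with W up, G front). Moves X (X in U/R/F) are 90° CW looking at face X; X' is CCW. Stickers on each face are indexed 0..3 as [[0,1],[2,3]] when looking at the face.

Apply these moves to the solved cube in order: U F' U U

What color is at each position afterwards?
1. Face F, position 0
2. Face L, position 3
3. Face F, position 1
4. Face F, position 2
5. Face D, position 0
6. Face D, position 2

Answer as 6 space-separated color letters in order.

Answer: O W O R G Y

Derivation:
After move 1 (U): U=WWWW F=RRGG R=BBRR B=OOBB L=GGOO
After move 2 (F'): F=RGRG U=WWBR R=YBYR D=GOYY L=GWOW
After move 3 (U): U=BWRW F=YBRG R=OOYR B=GWBB L=RGOW
After move 4 (U): U=RBWW F=OORG R=GWYR B=RGBB L=YBOW
Query 1: F[0] = O
Query 2: L[3] = W
Query 3: F[1] = O
Query 4: F[2] = R
Query 5: D[0] = G
Query 6: D[2] = Y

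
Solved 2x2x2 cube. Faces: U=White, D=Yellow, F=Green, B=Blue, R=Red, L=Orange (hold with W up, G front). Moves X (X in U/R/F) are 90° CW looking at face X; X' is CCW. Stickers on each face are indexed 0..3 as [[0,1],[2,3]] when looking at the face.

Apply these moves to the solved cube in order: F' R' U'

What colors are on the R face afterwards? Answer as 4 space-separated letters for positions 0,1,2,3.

Answer: G W Y Y

Derivation:
After move 1 (F'): F=GGGG U=WWRR R=YRYR D=OOYY L=OWOW
After move 2 (R'): R=RRYY U=WBRB F=GWGR D=OGYG B=YBOB
After move 3 (U'): U=BBWR F=OWGR R=GWYY B=RROB L=YBOW
Query: R face = GWYY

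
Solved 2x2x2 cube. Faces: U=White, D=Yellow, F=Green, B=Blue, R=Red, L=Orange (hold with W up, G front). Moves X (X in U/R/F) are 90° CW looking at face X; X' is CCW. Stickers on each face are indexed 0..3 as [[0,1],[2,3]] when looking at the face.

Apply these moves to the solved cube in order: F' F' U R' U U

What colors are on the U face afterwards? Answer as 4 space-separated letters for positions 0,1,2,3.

After move 1 (F'): F=GGGG U=WWRR R=YRYR D=OOYY L=OWOW
After move 2 (F'): F=GGGG U=WWYY R=OROR D=WWYY L=OROR
After move 3 (U): U=YWYW F=ORGG R=BBOR B=ORBB L=GGOR
After move 4 (R'): R=BRBO U=YBYO F=OWGW D=WRYG B=YRWB
After move 5 (U): U=YYOB F=BRGW R=YRBO B=GGWB L=OWOR
After move 6 (U): U=OYBY F=YRGW R=GGBO B=OWWB L=BROR
Query: U face = OYBY

Answer: O Y B Y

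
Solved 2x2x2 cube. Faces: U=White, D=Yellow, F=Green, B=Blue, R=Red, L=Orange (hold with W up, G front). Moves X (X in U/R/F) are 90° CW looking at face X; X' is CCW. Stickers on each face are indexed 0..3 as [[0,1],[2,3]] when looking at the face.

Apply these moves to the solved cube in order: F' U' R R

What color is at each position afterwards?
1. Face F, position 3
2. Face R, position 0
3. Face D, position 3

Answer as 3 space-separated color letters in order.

After move 1 (F'): F=GGGG U=WWRR R=YRYR D=OOYY L=OWOW
After move 2 (U'): U=WRWR F=OWGG R=GGYR B=YRBB L=BBOW
After move 3 (R): R=YGRG U=WWWG F=OOGY D=OBYY B=RRRB
After move 4 (R): R=RYGG U=WOWY F=OBGY D=ORYR B=GRWB
Query 1: F[3] = Y
Query 2: R[0] = R
Query 3: D[3] = R

Answer: Y R R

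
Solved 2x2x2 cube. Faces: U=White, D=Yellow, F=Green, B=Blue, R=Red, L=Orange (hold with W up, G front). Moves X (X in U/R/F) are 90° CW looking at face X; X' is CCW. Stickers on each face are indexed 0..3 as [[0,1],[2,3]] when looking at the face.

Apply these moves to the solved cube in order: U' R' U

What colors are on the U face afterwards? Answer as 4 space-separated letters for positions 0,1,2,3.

Answer: W W R B

Derivation:
After move 1 (U'): U=WWWW F=OOGG R=GGRR B=RRBB L=BBOO
After move 2 (R'): R=GRGR U=WBWR F=OWGW D=YOYG B=YRYB
After move 3 (U): U=WWRB F=GRGW R=YRGR B=BBYB L=OWOO
Query: U face = WWRB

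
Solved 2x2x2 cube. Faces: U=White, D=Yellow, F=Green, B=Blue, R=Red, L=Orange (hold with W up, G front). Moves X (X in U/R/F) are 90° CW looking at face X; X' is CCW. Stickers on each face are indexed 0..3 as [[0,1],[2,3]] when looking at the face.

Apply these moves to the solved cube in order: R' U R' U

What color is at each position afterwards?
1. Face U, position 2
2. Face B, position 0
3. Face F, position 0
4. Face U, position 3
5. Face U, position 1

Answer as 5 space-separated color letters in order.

Answer: O G B Y W

Derivation:
After move 1 (R'): R=RRRR U=WBWB F=GWGW D=YGYG B=YBYB
After move 2 (U): U=WWBB F=RRGW R=YBRR B=OOYB L=GWOO
After move 3 (R'): R=BRYR U=WYBO F=RWGB D=YRYW B=GOGB
After move 4 (U): U=BWOY F=BRGB R=GOYR B=GWGB L=RWOO
Query 1: U[2] = O
Query 2: B[0] = G
Query 3: F[0] = B
Query 4: U[3] = Y
Query 5: U[1] = W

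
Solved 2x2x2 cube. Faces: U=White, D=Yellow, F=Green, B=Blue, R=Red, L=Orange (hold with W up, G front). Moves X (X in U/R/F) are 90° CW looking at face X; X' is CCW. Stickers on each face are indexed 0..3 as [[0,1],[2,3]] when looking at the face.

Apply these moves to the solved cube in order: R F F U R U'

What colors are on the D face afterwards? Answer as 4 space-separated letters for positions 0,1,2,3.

Answer: G W Y O

Derivation:
After move 1 (R): R=RRRR U=WGWG F=GYGY D=YBYB B=WBWB
After move 2 (F): F=GGYY U=WGOO R=WRGR D=RRYB L=OYOB
After move 3 (F): F=YGYG U=WGBY R=OROR D=GWYB L=OROR
After move 4 (U): U=BWYG F=ORYG R=WBOR B=ORWB L=YGOR
After move 5 (R): R=OWRB U=BRYG F=OWYB D=GWYO B=GRWB
After move 6 (U'): U=RGBY F=YGYB R=OWRB B=OWWB L=GROR
Query: D face = GWYO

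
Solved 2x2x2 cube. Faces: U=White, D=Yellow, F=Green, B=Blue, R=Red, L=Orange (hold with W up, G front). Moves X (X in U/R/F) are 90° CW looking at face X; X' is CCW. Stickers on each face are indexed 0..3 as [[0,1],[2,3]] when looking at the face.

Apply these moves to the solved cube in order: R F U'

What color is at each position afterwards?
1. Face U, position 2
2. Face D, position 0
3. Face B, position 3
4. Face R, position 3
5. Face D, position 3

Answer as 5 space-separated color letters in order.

Answer: W R B R B

Derivation:
After move 1 (R): R=RRRR U=WGWG F=GYGY D=YBYB B=WBWB
After move 2 (F): F=GGYY U=WGOO R=WRGR D=RRYB L=OYOB
After move 3 (U'): U=GOWO F=OYYY R=GGGR B=WRWB L=WBOB
Query 1: U[2] = W
Query 2: D[0] = R
Query 3: B[3] = B
Query 4: R[3] = R
Query 5: D[3] = B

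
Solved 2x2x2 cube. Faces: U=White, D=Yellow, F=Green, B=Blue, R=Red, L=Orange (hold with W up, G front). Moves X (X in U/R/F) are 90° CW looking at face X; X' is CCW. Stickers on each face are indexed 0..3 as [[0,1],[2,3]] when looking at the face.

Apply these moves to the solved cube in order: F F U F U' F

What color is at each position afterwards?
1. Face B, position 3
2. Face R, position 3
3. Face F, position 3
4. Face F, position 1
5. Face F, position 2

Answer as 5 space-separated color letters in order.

Answer: B R W G R

Derivation:
After move 1 (F): F=GGGG U=WWOO R=WRWR D=RRYY L=OYOY
After move 2 (F): F=GGGG U=WWYY R=OROR D=WWYY L=OROR
After move 3 (U): U=YWYW F=ORGG R=BBOR B=ORBB L=GGOR
After move 4 (F): F=GOGR U=YWRG R=YBWR D=OBYY L=GWOW
After move 5 (U'): U=WGYR F=GWGR R=GOWR B=YBBB L=OROW
After move 6 (F): F=GGRW U=WGWR R=YORR D=WGYY L=OOOB
Query 1: B[3] = B
Query 2: R[3] = R
Query 3: F[3] = W
Query 4: F[1] = G
Query 5: F[2] = R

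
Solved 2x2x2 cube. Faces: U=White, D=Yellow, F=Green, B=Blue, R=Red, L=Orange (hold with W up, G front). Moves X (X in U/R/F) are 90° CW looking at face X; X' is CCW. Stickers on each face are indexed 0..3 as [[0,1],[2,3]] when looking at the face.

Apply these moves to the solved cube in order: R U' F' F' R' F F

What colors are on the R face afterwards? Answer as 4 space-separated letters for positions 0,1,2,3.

After move 1 (R): R=RRRR U=WGWG F=GYGY D=YBYB B=WBWB
After move 2 (U'): U=GGWW F=OOGY R=GYRR B=RRWB L=WBOO
After move 3 (F'): F=OYOG U=GGGR R=BYYR D=BOYB L=WWOW
After move 4 (F'): F=YGOO U=GGBY R=OYBR D=WWYB L=WROG
After move 5 (R'): R=YROB U=GWBR F=YGOY D=WGYO B=BRWB
After move 6 (F): F=OYYG U=GWGR R=BRRB D=OYYO L=WWOG
After move 7 (F): F=YOGY U=GWGW R=GRRB D=RBYO L=WOOY
Query: R face = GRRB

Answer: G R R B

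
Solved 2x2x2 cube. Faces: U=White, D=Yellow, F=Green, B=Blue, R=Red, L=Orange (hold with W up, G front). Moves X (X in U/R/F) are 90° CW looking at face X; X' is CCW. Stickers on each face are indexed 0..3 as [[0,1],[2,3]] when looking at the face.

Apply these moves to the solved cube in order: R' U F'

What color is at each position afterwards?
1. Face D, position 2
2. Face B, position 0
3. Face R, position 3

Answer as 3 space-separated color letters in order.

Answer: Y O R

Derivation:
After move 1 (R'): R=RRRR U=WBWB F=GWGW D=YGYG B=YBYB
After move 2 (U): U=WWBB F=RRGW R=YBRR B=OOYB L=GWOO
After move 3 (F'): F=RWRG U=WWYR R=GBYR D=WOYG L=GBOB
Query 1: D[2] = Y
Query 2: B[0] = O
Query 3: R[3] = R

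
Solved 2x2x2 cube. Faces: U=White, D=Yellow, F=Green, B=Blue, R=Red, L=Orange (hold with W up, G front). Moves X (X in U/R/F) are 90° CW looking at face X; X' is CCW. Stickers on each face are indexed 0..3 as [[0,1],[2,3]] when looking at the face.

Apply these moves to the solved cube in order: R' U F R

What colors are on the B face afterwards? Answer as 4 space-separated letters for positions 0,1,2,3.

Answer: W O W B

Derivation:
After move 1 (R'): R=RRRR U=WBWB F=GWGW D=YGYG B=YBYB
After move 2 (U): U=WWBB F=RRGW R=YBRR B=OOYB L=GWOO
After move 3 (F): F=GRWR U=WWOW R=BBBR D=RYYG L=GYOG
After move 4 (R): R=BBRB U=WROR F=GYWG D=RYYO B=WOWB
Query: B face = WOWB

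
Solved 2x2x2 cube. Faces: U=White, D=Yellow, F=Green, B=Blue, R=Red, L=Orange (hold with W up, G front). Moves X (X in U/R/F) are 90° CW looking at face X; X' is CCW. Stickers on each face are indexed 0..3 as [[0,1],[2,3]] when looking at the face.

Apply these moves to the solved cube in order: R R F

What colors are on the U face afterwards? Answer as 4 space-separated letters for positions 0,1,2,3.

Answer: W Y O O

Derivation:
After move 1 (R): R=RRRR U=WGWG F=GYGY D=YBYB B=WBWB
After move 2 (R): R=RRRR U=WYWY F=GBGB D=YWYW B=GBGB
After move 3 (F): F=GGBB U=WYOO R=WRYR D=RRYW L=OYOW
Query: U face = WYOO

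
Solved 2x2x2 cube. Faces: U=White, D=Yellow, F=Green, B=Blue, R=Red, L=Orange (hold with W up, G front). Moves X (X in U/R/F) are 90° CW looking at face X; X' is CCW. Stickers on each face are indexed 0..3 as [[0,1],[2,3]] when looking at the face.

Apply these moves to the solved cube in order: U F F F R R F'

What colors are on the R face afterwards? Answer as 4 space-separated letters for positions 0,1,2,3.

Answer: W Y G Y

Derivation:
After move 1 (U): U=WWWW F=RRGG R=BBRR B=OOBB L=GGOO
After move 2 (F): F=GRGR U=WWOG R=WBWR D=RBYY L=GYOY
After move 3 (F): F=GGRR U=WWYY R=OBGR D=WWYY L=GROB
After move 4 (F): F=RGRG U=WWBR R=YBYR D=GOYY L=GWOW
After move 5 (R): R=YYRB U=WGBG F=RORY D=GBYO B=ROWB
After move 6 (R): R=RYBY U=WOBY F=RBRO D=GWYR B=GOGB
After move 7 (F'): F=BORR U=WORB R=WYGY D=WWYR L=GYOB
Query: R face = WYGY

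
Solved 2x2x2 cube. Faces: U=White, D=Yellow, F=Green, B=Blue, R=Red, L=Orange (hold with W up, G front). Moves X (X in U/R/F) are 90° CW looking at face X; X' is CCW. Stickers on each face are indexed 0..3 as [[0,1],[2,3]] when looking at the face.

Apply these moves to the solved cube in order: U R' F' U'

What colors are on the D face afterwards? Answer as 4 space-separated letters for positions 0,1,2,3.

After move 1 (U): U=WWWW F=RRGG R=BBRR B=OOBB L=GGOO
After move 2 (R'): R=BRBR U=WBWO F=RWGW D=YRYG B=YOYB
After move 3 (F'): F=WWRG U=WBBB R=RRYR D=GOYG L=GOOW
After move 4 (U'): U=BBWB F=GORG R=WWYR B=RRYB L=YOOW
Query: D face = GOYG

Answer: G O Y G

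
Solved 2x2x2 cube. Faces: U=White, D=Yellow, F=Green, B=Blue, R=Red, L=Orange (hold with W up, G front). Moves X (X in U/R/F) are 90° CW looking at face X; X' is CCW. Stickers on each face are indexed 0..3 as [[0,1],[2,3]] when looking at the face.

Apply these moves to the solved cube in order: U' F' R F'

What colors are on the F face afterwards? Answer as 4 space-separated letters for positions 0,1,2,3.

After move 1 (U'): U=WWWW F=OOGG R=GGRR B=RRBB L=BBOO
After move 2 (F'): F=OGOG U=WWGR R=YGYR D=BOYY L=BWOW
After move 3 (R): R=YYRG U=WGGG F=OOOY D=BBYR B=RRWB
After move 4 (F'): F=OYOO U=WGYR R=BYBG D=WWYR L=BGOG
Query: F face = OYOO

Answer: O Y O O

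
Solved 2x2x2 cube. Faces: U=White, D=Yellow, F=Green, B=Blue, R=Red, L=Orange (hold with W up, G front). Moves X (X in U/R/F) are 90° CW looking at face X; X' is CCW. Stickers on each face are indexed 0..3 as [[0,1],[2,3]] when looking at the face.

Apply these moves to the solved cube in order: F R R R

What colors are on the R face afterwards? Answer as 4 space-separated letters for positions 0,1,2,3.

After move 1 (F): F=GGGG U=WWOO R=WRWR D=RRYY L=OYOY
After move 2 (R): R=WWRR U=WGOG F=GRGY D=RBYB B=OBWB
After move 3 (R): R=RWRW U=WROY F=GBGB D=RWYO B=GBGB
After move 4 (R): R=RRWW U=WBOB F=GWGO D=RGYG B=YBRB
Query: R face = RRWW

Answer: R R W W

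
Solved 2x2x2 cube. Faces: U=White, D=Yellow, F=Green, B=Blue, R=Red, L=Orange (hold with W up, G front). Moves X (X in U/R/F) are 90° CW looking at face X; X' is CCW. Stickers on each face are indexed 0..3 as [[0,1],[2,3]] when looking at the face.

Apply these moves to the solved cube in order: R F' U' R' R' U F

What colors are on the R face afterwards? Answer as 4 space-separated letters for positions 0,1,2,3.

Answer: B R O Y

Derivation:
After move 1 (R): R=RRRR U=WGWG F=GYGY D=YBYB B=WBWB
After move 2 (F'): F=YYGG U=WGRR R=BRYR D=OOYB L=OGOW
After move 3 (U'): U=GRWR F=OGGG R=YYYR B=BRWB L=WBOW
After move 4 (R'): R=YRYY U=GWWB F=ORGR D=OGYG B=BROB
After move 5 (R'): R=RYYY U=GOWB F=OWGB D=ORYR B=GRGB
After move 6 (U): U=WGBO F=RYGB R=GRYY B=WBGB L=OWOW
After move 7 (F): F=GRBY U=WGWW R=BROY D=YGYR L=OOOR
Query: R face = BROY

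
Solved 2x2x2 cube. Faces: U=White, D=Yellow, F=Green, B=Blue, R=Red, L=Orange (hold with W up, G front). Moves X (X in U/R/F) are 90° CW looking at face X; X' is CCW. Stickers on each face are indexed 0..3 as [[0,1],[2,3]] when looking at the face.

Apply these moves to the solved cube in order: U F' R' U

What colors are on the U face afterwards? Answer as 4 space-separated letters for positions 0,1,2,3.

Answer: B W O B

Derivation:
After move 1 (U): U=WWWW F=RRGG R=BBRR B=OOBB L=GGOO
After move 2 (F'): F=RGRG U=WWBR R=YBYR D=GOYY L=GWOW
After move 3 (R'): R=BRYY U=WBBO F=RWRR D=GGYG B=YOOB
After move 4 (U): U=BWOB F=BRRR R=YOYY B=GWOB L=RWOW
Query: U face = BWOB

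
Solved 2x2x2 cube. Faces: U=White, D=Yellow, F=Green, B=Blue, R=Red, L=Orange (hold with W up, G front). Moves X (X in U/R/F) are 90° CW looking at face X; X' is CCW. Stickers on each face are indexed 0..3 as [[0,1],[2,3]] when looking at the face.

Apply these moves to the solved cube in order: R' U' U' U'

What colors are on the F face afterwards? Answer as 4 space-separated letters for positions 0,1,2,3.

Answer: R R G W

Derivation:
After move 1 (R'): R=RRRR U=WBWB F=GWGW D=YGYG B=YBYB
After move 2 (U'): U=BBWW F=OOGW R=GWRR B=RRYB L=YBOO
After move 3 (U'): U=BWBW F=YBGW R=OORR B=GWYB L=RROO
After move 4 (U'): U=WWBB F=RRGW R=YBRR B=OOYB L=GWOO
Query: F face = RRGW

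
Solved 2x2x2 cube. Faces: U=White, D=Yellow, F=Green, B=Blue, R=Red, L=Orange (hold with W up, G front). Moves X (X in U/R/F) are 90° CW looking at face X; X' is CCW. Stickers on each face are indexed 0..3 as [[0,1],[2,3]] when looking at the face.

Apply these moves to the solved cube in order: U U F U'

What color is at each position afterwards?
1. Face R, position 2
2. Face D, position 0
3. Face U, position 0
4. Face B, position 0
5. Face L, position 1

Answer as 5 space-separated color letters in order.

Answer: W R W W G

Derivation:
After move 1 (U): U=WWWW F=RRGG R=BBRR B=OOBB L=GGOO
After move 2 (U): U=WWWW F=BBGG R=OORR B=GGBB L=RROO
After move 3 (F): F=GBGB U=WWOR R=WOWR D=ROYY L=RYOY
After move 4 (U'): U=WRWO F=RYGB R=GBWR B=WOBB L=GGOY
Query 1: R[2] = W
Query 2: D[0] = R
Query 3: U[0] = W
Query 4: B[0] = W
Query 5: L[1] = G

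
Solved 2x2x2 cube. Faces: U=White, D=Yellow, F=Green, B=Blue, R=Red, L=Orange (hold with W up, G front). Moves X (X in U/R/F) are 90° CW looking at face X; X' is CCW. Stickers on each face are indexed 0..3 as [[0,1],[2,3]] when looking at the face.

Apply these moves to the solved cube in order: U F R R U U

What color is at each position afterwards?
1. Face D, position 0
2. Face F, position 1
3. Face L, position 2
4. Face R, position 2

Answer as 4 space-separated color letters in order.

Answer: R O O B

Derivation:
After move 1 (U): U=WWWW F=RRGG R=BBRR B=OOBB L=GGOO
After move 2 (F): F=GRGR U=WWOG R=WBWR D=RBYY L=GYOY
After move 3 (R): R=WWRB U=WROR F=GBGY D=RBYO B=GOWB
After move 4 (R): R=RWBW U=WBOY F=GBGO D=RWYG B=RORB
After move 5 (U): U=OWYB F=RWGO R=ROBW B=GYRB L=GBOY
After move 6 (U): U=YOBW F=ROGO R=GYBW B=GBRB L=RWOY
Query 1: D[0] = R
Query 2: F[1] = O
Query 3: L[2] = O
Query 4: R[2] = B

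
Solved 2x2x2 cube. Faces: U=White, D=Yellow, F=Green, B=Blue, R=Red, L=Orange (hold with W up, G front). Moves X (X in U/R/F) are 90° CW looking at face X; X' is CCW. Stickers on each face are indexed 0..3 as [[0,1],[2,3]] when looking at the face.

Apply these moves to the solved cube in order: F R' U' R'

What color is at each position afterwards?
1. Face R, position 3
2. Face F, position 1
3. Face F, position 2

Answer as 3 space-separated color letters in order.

Answer: W B G

Derivation:
After move 1 (F): F=GGGG U=WWOO R=WRWR D=RRYY L=OYOY
After move 2 (R'): R=RRWW U=WBOB F=GWGO D=RGYG B=YBRB
After move 3 (U'): U=BBWO F=OYGO R=GWWW B=RRRB L=YBOY
After move 4 (R'): R=WWGW U=BRWR F=OBGO D=RYYO B=GRGB
Query 1: R[3] = W
Query 2: F[1] = B
Query 3: F[2] = G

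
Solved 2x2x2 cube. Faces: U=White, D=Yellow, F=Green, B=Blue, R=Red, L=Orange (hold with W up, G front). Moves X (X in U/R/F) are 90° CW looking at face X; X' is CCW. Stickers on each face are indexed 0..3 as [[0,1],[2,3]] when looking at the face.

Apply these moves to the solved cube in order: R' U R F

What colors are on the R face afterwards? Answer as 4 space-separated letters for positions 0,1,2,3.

Answer: B Y W B

Derivation:
After move 1 (R'): R=RRRR U=WBWB F=GWGW D=YGYG B=YBYB
After move 2 (U): U=WWBB F=RRGW R=YBRR B=OOYB L=GWOO
After move 3 (R): R=RYRB U=WRBW F=RGGG D=YYYO B=BOWB
After move 4 (F): F=GRGG U=WROW R=BYWB D=RRYO L=GYOY
Query: R face = BYWB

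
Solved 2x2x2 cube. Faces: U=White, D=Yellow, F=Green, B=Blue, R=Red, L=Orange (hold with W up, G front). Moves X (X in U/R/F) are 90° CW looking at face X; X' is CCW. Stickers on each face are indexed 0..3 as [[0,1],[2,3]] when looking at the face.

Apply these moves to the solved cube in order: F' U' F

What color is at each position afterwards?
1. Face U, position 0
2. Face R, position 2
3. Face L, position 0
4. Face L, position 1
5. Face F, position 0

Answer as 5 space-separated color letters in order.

After move 1 (F'): F=GGGG U=WWRR R=YRYR D=OOYY L=OWOW
After move 2 (U'): U=WRWR F=OWGG R=GGYR B=YRBB L=BBOW
After move 3 (F): F=GOGW U=WRWB R=WGRR D=YGYY L=BOOO
Query 1: U[0] = W
Query 2: R[2] = R
Query 3: L[0] = B
Query 4: L[1] = O
Query 5: F[0] = G

Answer: W R B O G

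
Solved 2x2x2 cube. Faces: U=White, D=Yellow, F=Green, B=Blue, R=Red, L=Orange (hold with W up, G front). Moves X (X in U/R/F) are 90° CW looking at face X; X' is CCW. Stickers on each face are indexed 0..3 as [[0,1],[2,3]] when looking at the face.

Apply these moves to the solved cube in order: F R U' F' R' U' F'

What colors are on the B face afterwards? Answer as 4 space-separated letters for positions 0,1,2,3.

Answer: R R Y B

Derivation:
After move 1 (F): F=GGGG U=WWOO R=WRWR D=RRYY L=OYOY
After move 2 (R): R=WWRR U=WGOG F=GRGY D=RBYB B=OBWB
After move 3 (U'): U=GGWO F=OYGY R=GRRR B=WWWB L=OBOY
After move 4 (F'): F=YYOG U=GGGR R=BRRR D=BYYB L=OOOW
After move 5 (R'): R=RRBR U=GWGW F=YGOR D=BYYG B=BWYB
After move 6 (U'): U=WWGG F=OOOR R=YGBR B=RRYB L=BWOW
After move 7 (F'): F=OROO U=WWYB R=YGBR D=WWYG L=BGOG
Query: B face = RRYB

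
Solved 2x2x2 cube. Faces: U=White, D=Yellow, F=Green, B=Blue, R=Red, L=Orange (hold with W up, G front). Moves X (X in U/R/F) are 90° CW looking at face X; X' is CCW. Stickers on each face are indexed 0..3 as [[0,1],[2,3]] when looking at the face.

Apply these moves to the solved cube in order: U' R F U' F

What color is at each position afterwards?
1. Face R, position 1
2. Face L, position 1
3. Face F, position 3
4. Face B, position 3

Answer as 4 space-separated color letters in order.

After move 1 (U'): U=WWWW F=OOGG R=GGRR B=RRBB L=BBOO
After move 2 (R): R=RGRG U=WOWG F=OYGY D=YBYR B=WRWB
After move 3 (F): F=GOYY U=WOOB R=WGGG D=RRYR L=BYOB
After move 4 (U'): U=OBWO F=BYYY R=GOGG B=WGWB L=WROB
After move 5 (F): F=YBYY U=OBBR R=WOOG D=GGYR L=WROR
Query 1: R[1] = O
Query 2: L[1] = R
Query 3: F[3] = Y
Query 4: B[3] = B

Answer: O R Y B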